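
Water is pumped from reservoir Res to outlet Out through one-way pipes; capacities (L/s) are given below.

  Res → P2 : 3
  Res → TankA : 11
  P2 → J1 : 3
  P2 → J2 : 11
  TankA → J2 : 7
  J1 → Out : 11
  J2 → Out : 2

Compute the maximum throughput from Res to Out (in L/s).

Augment Res→P2→J1→Out: bottleneck 3, flow now 3.
Augment Res→TankA→J2→Out: bottleneck 2, flow now 5.
No augmenting path remains; maximum flow = 5.
In the residual graph, reachable from Res: {Res, TankA, J2}.
Min-cut edges: Res→P2 (3), J2→Out (2); capacity 3 + 2 = 5.
This cut is saturated, so no flow can exceed 5.

5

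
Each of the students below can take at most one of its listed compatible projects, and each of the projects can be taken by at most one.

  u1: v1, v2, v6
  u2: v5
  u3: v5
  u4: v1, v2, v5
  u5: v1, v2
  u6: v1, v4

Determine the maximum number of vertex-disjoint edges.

Unit-capacity flow: source→left, listed edges, right→sink; max matching = max flow.
Augmenting path u1→v1 (+1); matched 1.
Augmenting path u2→v5 (+1); matched 2.
Augmenting path u4→v2 (+1); matched 3.
Augmenting path u6→v4 (+1); matched 4.
Augmenting path u5→v1→u1→v6 (+1); matched 5.
No augmenting path remains; maximum matching = 5.
König certificate: {u1, u4, u5, u6, v5} is a vertex cover of size 5 (every listed pair touches it), so no matching can be larger.

5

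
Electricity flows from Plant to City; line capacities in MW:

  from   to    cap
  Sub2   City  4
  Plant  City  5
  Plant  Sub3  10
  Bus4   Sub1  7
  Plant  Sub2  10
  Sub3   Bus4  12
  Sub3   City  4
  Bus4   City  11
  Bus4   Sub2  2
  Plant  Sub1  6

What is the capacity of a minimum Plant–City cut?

Augment Plant→City: bottleneck 5, flow now 5.
Augment Plant→Sub3→City: bottleneck 4, flow now 9.
Augment Plant→Sub2→City: bottleneck 4, flow now 13.
Augment Plant→Sub3→Bus4→City: bottleneck 6, flow now 19.
No augmenting path remains; maximum flow = 19.
By max-flow min-cut, the minimum cut capacity equals the max flow.
In the residual graph, reachable from Plant: {Plant, Sub2, Sub1}.
Min-cut edges: Plant→Sub3 (10), Plant→City (5), Sub2→City (4); capacity 10 + 5 + 4 = 19.

19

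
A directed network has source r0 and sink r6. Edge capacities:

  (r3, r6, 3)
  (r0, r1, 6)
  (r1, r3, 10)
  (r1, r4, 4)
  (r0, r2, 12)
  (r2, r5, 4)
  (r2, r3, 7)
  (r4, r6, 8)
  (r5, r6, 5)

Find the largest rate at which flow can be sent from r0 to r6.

11

Augment r0→r1→r3→r6: bottleneck 3, flow now 3.
Augment r0→r1→r4→r6: bottleneck 3, flow now 6.
Augment r0→r2→r5→r6: bottleneck 4, flow now 10.
Augment r0→r2→r3→r1→r4→r6: bottleneck 1, flow now 11. (uses reverse residual edge)
No augmenting path remains; maximum flow = 11.
In the residual graph, reachable from r0: {r0, r1, r2, r3}.
Min-cut edges: r1→r4 (4), r2→r5 (4), r3→r6 (3); capacity 4 + 4 + 3 = 11.
This cut is saturated, so no flow can exceed 11.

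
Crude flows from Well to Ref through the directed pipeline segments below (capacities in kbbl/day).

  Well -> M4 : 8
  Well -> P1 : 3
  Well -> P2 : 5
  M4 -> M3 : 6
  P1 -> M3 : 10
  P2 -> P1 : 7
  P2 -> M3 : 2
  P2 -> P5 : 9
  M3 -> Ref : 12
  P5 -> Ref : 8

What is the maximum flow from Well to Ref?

Augment Well→M4→M3→Ref: bottleneck 6, flow now 6.
Augment Well→P1→M3→Ref: bottleneck 3, flow now 9.
Augment Well→P2→M3→Ref: bottleneck 2, flow now 11.
Augment Well→P2→P5→Ref: bottleneck 3, flow now 14.
No augmenting path remains; maximum flow = 14.
In the residual graph, reachable from Well: {Well, M4}.
Min-cut edges: Well→P1 (3), Well→P2 (5), M4→M3 (6); capacity 3 + 5 + 6 = 14.
This cut is saturated, so no flow can exceed 14.

14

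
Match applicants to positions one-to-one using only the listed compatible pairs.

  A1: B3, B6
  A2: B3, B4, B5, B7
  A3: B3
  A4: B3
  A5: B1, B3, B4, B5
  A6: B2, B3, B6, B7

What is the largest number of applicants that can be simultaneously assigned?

Unit-capacity flow: source→left, listed edges, right→sink; max matching = max flow.
Augmenting path A1→B3 (+1); matched 1.
Augmenting path A2→B4 (+1); matched 2.
Augmenting path A5→B1 (+1); matched 3.
Augmenting path A6→B2 (+1); matched 4.
Augmenting path A3→B3→A1→B6 (+1); matched 5.
No augmenting path remains; maximum matching = 5.
König certificate: {A1, A2, A5, A6, B3} is a vertex cover of size 5 (every listed pair touches it), so no matching can be larger.

5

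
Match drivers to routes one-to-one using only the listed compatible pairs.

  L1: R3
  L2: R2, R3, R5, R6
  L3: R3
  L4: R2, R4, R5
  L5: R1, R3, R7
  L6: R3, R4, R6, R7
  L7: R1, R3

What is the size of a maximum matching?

Unit-capacity flow: source→left, listed edges, right→sink; max matching = max flow.
Augmenting path L1→R3 (+1); matched 1.
Augmenting path L2→R2 (+1); matched 2.
Augmenting path L4→R4 (+1); matched 3.
Augmenting path L5→R1 (+1); matched 4.
Augmenting path L6→R6 (+1); matched 5.
Augmenting path L7→R1→L5→R7 (+1); matched 6.
No augmenting path remains; maximum matching = 6.
König certificate: {L2, L4, L5, L6, L7, R3} is a vertex cover of size 6 (every listed pair touches it), so no matching can be larger.

6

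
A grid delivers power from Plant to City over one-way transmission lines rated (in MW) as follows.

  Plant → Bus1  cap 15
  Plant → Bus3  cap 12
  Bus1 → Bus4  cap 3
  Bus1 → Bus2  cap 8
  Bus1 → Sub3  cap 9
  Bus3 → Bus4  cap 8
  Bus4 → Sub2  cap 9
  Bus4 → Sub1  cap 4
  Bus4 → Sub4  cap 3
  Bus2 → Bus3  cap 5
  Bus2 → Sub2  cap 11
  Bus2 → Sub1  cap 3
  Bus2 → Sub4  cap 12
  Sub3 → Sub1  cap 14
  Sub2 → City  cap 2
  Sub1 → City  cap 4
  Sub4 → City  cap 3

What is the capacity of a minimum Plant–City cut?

9

Augment Plant→Bus1→Bus4→Sub2→City: bottleneck 2, flow now 2.
Augment Plant→Bus1→Bus4→Sub1→City: bottleneck 1, flow now 3.
Augment Plant→Bus1→Bus2→Sub1→City: bottleneck 3, flow now 6.
Augment Plant→Bus1→Bus2→Sub4→City: bottleneck 3, flow now 9.
No augmenting path remains; maximum flow = 9.
By max-flow min-cut, the minimum cut capacity equals the max flow.
In the residual graph, reachable from Plant: {Plant, Bus1, Bus3, Bus4, Bus2, Sub3, Sub2, Sub1, Sub4}.
Min-cut edges: Sub2→City (2), Sub1→City (4), Sub4→City (3); capacity 2 + 4 + 3 = 9.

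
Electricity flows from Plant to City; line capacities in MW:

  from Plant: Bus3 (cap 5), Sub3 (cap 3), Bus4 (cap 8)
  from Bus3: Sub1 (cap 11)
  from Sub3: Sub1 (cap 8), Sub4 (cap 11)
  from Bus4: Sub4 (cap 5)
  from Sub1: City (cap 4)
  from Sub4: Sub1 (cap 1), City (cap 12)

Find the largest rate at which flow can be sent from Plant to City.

Augment Plant→Bus3→Sub1→City: bottleneck 4, flow now 4.
Augment Plant→Sub3→Sub4→City: bottleneck 3, flow now 7.
Augment Plant→Bus4→Sub4→City: bottleneck 5, flow now 12.
No augmenting path remains; maximum flow = 12.
In the residual graph, reachable from Plant: {Plant, Bus3, Bus4, Sub1}.
Min-cut edges: Plant→Sub3 (3), Bus4→Sub4 (5), Sub1→City (4); capacity 3 + 5 + 4 = 12.
This cut is saturated, so no flow can exceed 12.

12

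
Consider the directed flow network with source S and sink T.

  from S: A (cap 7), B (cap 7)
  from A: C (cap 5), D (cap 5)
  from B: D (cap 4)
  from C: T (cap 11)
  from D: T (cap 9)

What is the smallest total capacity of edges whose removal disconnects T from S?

Augment S→A→C→T: bottleneck 5, flow now 5.
Augment S→A→D→T: bottleneck 2, flow now 7.
Augment S→B→D→T: bottleneck 4, flow now 11.
No augmenting path remains; maximum flow = 11.
By max-flow min-cut, the minimum cut capacity equals the max flow.
In the residual graph, reachable from S: {S, B}.
Min-cut edges: S→A (7), B→D (4); capacity 7 + 4 = 11.

11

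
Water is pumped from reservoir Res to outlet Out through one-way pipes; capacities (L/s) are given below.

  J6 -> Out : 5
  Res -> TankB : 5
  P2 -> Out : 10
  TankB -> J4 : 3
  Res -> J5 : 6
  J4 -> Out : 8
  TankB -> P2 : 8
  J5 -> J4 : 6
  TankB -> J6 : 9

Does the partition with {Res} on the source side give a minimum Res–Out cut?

Given cut capacity: 6 + 5 = 11.
Augment Res→J5→J4→Out: bottleneck 6, flow now 6.
Augment Res→TankB→J6→Out: bottleneck 5, flow now 11.
No augmenting path remains; maximum flow = 11.
Cut capacity 11 equals the max flow, so it is a minimum cut.

Yes — it is a minimum cut (capacity 11).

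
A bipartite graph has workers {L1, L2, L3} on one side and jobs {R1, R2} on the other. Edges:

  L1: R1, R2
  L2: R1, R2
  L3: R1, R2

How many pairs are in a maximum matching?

2

Unit-capacity flow: source→left, listed edges, right→sink; max matching = max flow.
Augmenting path L1→R1 (+1); matched 1.
Augmenting path L2→R2 (+1); matched 2.
No augmenting path remains; maximum matching = 2.
König certificate: {R1, R2} is a vertex cover of size 2 (every listed pair touches it), so no matching can be larger.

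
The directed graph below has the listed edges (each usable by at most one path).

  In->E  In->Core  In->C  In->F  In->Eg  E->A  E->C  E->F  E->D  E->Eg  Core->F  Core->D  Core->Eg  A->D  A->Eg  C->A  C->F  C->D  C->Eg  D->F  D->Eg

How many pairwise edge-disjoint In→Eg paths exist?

Assign every edge capacity 1; by Menger, the answer equals the max flow.
Path In→Eg (+1); total 1.
Path In→E→Eg (+1); total 2.
Path In→Core→Eg (+1); total 3.
Path In→C→Eg (+1); total 4.
No residual In→Eg path; max flow = 4.
Certifying cut of size 4: {In→C, In→Core, In→E, In→Eg}.

4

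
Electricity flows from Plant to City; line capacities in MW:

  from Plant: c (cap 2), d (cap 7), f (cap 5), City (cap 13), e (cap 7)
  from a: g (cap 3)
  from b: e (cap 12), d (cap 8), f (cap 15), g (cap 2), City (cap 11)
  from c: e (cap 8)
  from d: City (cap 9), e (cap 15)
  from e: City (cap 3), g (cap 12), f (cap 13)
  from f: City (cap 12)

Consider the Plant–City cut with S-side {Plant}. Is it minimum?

Yes — it is a minimum cut (capacity 34).

Given cut capacity: 2 + 7 + 7 + 5 + 13 = 34.
Augment Plant→City: bottleneck 13, flow now 13.
Augment Plant→d→City: bottleneck 7, flow now 20.
Augment Plant→e→City: bottleneck 3, flow now 23.
Augment Plant→f→City: bottleneck 5, flow now 28.
Augment Plant→e→f→City: bottleneck 4, flow now 32.
Augment Plant→c→e→f→City: bottleneck 2, flow now 34.
No augmenting path remains; maximum flow = 34.
Cut capacity 34 equals the max flow, so it is a minimum cut.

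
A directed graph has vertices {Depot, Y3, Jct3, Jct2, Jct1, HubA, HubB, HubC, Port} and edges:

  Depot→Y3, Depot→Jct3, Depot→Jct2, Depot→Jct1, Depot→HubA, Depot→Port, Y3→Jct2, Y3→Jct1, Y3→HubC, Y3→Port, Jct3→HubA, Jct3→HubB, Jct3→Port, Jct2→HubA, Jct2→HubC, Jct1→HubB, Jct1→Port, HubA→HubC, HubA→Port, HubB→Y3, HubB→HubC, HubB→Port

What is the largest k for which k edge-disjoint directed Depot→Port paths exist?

Assign every edge capacity 1; by Menger, the answer equals the max flow.
Path Depot→Port (+1); total 1.
Path Depot→Y3→Port (+1); total 2.
Path Depot→Jct3→Port (+1); total 3.
Path Depot→Jct1→Port (+1); total 4.
Path Depot→HubA→Port (+1); total 5.
No residual Depot→Port path; max flow = 5.
Certifying cut of size 5: {Depot→Jct1, Depot→Jct3, Depot→Port, Depot→Y3, HubA→Port}.

5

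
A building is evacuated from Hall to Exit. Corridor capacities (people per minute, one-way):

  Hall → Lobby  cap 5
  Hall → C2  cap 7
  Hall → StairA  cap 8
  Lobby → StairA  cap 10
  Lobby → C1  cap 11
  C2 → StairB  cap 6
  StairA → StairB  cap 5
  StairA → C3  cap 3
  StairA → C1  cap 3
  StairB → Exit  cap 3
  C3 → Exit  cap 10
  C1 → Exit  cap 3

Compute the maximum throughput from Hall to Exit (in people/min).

9

Augment Hall→Lobby→C1→Exit: bottleneck 3, flow now 3.
Augment Hall→C2→StairB→Exit: bottleneck 3, flow now 6.
Augment Hall→StairA→C3→Exit: bottleneck 3, flow now 9.
No augmenting path remains; maximum flow = 9.
In the residual graph, reachable from Hall: {Hall, Lobby, C2, StairA, StairB, C1}.
Min-cut edges: StairA→C3 (3), StairB→Exit (3), C1→Exit (3); capacity 3 + 3 + 3 = 9.
This cut is saturated, so no flow can exceed 9.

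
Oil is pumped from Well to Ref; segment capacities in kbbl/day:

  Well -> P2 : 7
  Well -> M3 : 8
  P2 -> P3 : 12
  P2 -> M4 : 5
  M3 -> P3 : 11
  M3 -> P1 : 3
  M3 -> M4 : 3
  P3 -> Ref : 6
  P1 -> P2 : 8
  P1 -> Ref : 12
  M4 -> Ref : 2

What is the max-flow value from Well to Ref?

11

Augment Well→P2→P3→Ref: bottleneck 6, flow now 6.
Augment Well→P2→M4→Ref: bottleneck 1, flow now 7.
Augment Well→M3→P1→Ref: bottleneck 3, flow now 10.
Augment Well→M3→M4→Ref: bottleneck 1, flow now 11.
No augmenting path remains; maximum flow = 11.
In the residual graph, reachable from Well: {Well, P2, M3, P3, M4}.
Min-cut edges: M3→P1 (3), P3→Ref (6), M4→Ref (2); capacity 3 + 6 + 2 = 11.
This cut is saturated, so no flow can exceed 11.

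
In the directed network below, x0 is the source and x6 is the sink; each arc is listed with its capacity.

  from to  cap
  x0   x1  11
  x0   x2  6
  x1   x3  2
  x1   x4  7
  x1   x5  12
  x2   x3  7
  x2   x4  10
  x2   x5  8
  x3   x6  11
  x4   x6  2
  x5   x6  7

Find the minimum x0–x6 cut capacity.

Augment x0→x1→x3→x6: bottleneck 2, flow now 2.
Augment x0→x1→x4→x6: bottleneck 2, flow now 4.
Augment x0→x1→x5→x6: bottleneck 7, flow now 11.
Augment x0→x2→x3→x6: bottleneck 6, flow now 17.
No augmenting path remains; maximum flow = 17.
By max-flow min-cut, the minimum cut capacity equals the max flow.
In the residual graph, reachable from x0: {x0}.
Min-cut edges: x0→x1 (11), x0→x2 (6); capacity 11 + 6 = 17.

17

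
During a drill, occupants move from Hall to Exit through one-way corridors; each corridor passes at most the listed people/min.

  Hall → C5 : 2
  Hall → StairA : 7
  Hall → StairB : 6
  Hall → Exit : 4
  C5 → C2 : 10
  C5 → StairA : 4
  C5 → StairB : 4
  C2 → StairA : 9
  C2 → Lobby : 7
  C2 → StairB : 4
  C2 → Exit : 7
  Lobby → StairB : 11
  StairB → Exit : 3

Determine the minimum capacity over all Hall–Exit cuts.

Augment Hall→Exit: bottleneck 4, flow now 4.
Augment Hall→StairB→Exit: bottleneck 3, flow now 7.
Augment Hall→C5→C2→Exit: bottleneck 2, flow now 9.
No augmenting path remains; maximum flow = 9.
By max-flow min-cut, the minimum cut capacity equals the max flow.
In the residual graph, reachable from Hall: {Hall, StairA, StairB}.
Min-cut edges: Hall→C5 (2), Hall→Exit (4), StairB→Exit (3); capacity 2 + 4 + 3 = 9.

9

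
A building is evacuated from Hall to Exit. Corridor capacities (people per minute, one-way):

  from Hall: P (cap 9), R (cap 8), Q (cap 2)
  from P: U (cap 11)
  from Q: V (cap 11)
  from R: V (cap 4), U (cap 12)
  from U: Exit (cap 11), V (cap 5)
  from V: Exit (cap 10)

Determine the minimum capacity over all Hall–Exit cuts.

19

Augment Hall→P→U→Exit: bottleneck 9, flow now 9.
Augment Hall→Q→V→Exit: bottleneck 2, flow now 11.
Augment Hall→R→U→Exit: bottleneck 2, flow now 13.
Augment Hall→R→V→Exit: bottleneck 4, flow now 17.
Augment Hall→R→U→V→Exit: bottleneck 2, flow now 19.
No augmenting path remains; maximum flow = 19.
By max-flow min-cut, the minimum cut capacity equals the max flow.
In the residual graph, reachable from Hall: {Hall}.
Min-cut edges: Hall→P (9), Hall→Q (2), Hall→R (8); capacity 9 + 2 + 8 = 19.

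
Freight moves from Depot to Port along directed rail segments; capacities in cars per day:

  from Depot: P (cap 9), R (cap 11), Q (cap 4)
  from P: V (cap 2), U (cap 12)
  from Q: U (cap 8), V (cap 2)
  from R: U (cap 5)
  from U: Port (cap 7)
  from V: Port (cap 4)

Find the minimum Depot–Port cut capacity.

Augment Depot→P→U→Port: bottleneck 7, flow now 7.
Augment Depot→P→V→Port: bottleneck 2, flow now 9.
Augment Depot→Q→V→Port: bottleneck 2, flow now 11.
No augmenting path remains; maximum flow = 11.
By max-flow min-cut, the minimum cut capacity equals the max flow.
In the residual graph, reachable from Depot: {Depot, P, Q, R, U}.
Min-cut edges: P→V (2), Q→V (2), U→Port (7); capacity 2 + 2 + 7 = 11.

11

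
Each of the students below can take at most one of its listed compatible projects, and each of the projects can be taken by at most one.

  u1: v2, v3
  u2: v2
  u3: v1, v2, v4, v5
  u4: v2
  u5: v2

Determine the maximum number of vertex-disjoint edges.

Unit-capacity flow: source→left, listed edges, right→sink; max matching = max flow.
Augmenting path u1→v2 (+1); matched 1.
Augmenting path u3→v1 (+1); matched 2.
Augmenting path u2→v2→u1→v3 (+1); matched 3.
No augmenting path remains; maximum matching = 3.
König certificate: {u1, u3, v2} is a vertex cover of size 3 (every listed pair touches it), so no matching can be larger.

3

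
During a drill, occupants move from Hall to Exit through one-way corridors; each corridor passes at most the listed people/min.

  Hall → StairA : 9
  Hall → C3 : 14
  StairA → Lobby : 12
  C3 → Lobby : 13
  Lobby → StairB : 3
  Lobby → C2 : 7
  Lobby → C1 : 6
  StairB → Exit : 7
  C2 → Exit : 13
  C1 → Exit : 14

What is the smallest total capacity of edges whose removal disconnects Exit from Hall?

16

Augment Hall→StairA→Lobby→StairB→Exit: bottleneck 3, flow now 3.
Augment Hall→StairA→Lobby→C2→Exit: bottleneck 6, flow now 9.
Augment Hall→C3→Lobby→C2→Exit: bottleneck 1, flow now 10.
Augment Hall→C3→Lobby→C1→Exit: bottleneck 6, flow now 16.
No augmenting path remains; maximum flow = 16.
By max-flow min-cut, the minimum cut capacity equals the max flow.
In the residual graph, reachable from Hall: {Hall, StairA, C3, Lobby}.
Min-cut edges: Lobby→StairB (3), Lobby→C2 (7), Lobby→C1 (6); capacity 3 + 7 + 6 = 16.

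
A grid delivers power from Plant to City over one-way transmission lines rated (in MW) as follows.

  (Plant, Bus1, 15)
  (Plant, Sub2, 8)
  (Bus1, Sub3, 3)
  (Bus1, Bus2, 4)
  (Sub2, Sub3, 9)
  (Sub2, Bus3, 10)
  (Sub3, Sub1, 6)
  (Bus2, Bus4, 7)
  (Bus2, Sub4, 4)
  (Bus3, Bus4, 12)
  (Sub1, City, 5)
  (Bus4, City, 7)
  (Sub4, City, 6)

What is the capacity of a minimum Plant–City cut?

Augment Plant→Bus1→Sub3→Sub1→City: bottleneck 3, flow now 3.
Augment Plant→Bus1→Bus2→Bus4→City: bottleneck 4, flow now 7.
Augment Plant→Sub2→Sub3→Sub1→City: bottleneck 2, flow now 9.
Augment Plant→Sub2→Bus3→Bus4→City: bottleneck 3, flow now 12.
Augment Plant→Sub2→Bus3→Bus4→Bus2→Sub4→City: bottleneck 3, flow now 15. (uses reverse residual edge)
No augmenting path remains; maximum flow = 15.
By max-flow min-cut, the minimum cut capacity equals the max flow.
In the residual graph, reachable from Plant: {Plant, Bus1}.
Min-cut edges: Plant→Sub2 (8), Bus1→Sub3 (3), Bus1→Bus2 (4); capacity 8 + 3 + 4 = 15.

15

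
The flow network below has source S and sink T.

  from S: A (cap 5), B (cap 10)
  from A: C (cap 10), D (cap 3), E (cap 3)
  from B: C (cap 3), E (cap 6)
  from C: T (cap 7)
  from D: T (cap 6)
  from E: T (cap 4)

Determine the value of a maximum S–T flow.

Augment S→A→C→T: bottleneck 5, flow now 5.
Augment S→B→C→T: bottleneck 2, flow now 7.
Augment S→B→E→T: bottleneck 4, flow now 11.
Augment S→B→C→A→D→T: bottleneck 1, flow now 12. (uses reverse residual edge)
No augmenting path remains; maximum flow = 12.
In the residual graph, reachable from S: {S, B, E}.
Min-cut edges: S→A (5), B→C (3), E→T (4); capacity 5 + 3 + 4 = 12.
This cut is saturated, so no flow can exceed 12.

12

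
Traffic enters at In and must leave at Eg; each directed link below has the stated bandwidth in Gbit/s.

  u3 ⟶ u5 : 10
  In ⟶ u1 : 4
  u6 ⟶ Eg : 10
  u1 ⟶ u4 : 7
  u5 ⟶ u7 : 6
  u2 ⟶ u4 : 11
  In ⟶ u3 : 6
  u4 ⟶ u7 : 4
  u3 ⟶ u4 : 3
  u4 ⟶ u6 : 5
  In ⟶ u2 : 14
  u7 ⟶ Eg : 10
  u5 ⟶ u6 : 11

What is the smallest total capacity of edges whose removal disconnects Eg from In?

15

Augment In→u1→u4→u6→Eg: bottleneck 4, flow now 4.
Augment In→u2→u4→u6→Eg: bottleneck 1, flow now 5.
Augment In→u2→u4→u7→Eg: bottleneck 4, flow now 9.
Augment In→u3→u5→u6→Eg: bottleneck 5, flow now 14.
Augment In→u3→u5→u7→Eg: bottleneck 1, flow now 15.
No augmenting path remains; maximum flow = 15.
By max-flow min-cut, the minimum cut capacity equals the max flow.
In the residual graph, reachable from In: {In, u1, u2, u4}.
Min-cut edges: In→u3 (6), u4→u6 (5), u4→u7 (4); capacity 6 + 5 + 4 = 15.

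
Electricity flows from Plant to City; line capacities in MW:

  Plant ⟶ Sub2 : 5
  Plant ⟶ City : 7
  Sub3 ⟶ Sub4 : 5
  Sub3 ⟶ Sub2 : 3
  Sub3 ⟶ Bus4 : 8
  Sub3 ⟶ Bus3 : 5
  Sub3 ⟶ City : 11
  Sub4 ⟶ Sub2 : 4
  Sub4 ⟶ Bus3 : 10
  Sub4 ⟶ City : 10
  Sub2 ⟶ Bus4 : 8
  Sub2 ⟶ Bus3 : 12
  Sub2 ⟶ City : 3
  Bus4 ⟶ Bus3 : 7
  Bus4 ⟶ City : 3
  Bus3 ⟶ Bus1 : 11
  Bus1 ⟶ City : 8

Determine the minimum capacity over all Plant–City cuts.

12

Augment Plant→City: bottleneck 7, flow now 7.
Augment Plant→Sub2→City: bottleneck 3, flow now 10.
Augment Plant→Sub2→Bus4→City: bottleneck 2, flow now 12.
No augmenting path remains; maximum flow = 12.
By max-flow min-cut, the minimum cut capacity equals the max flow.
In the residual graph, reachable from Plant: {Plant}.
Min-cut edges: Plant→Sub2 (5), Plant→City (7); capacity 5 + 7 = 12.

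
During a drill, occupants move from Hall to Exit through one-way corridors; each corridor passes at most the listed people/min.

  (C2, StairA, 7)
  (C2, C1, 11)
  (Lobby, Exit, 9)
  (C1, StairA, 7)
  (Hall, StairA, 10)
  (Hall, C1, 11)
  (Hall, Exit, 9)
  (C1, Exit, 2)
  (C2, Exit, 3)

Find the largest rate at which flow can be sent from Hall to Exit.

11

Augment Hall→Exit: bottleneck 9, flow now 9.
Augment Hall→C1→Exit: bottleneck 2, flow now 11.
No augmenting path remains; maximum flow = 11.
In the residual graph, reachable from Hall: {Hall, C1, StairA}.
Min-cut edges: Hall→Exit (9), C1→Exit (2); capacity 9 + 2 = 11.
This cut is saturated, so no flow can exceed 11.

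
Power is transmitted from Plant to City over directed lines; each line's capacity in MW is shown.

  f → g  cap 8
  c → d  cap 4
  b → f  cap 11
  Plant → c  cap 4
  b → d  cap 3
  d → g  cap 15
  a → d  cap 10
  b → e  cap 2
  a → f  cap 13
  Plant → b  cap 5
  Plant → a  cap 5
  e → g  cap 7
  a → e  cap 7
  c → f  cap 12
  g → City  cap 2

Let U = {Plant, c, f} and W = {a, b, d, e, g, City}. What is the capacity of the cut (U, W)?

22

Edges leaving {Plant, c, f}: Plant→a (5), Plant→b (5), c→d (4), f→g (8).
Cut capacity = 5 + 5 + 4 + 8 = 22.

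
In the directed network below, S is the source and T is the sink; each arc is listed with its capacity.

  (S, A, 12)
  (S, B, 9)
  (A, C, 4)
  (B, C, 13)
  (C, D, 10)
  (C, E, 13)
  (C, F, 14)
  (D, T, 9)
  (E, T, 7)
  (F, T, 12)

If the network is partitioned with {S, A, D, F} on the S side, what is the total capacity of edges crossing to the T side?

34

Edges leaving {S, A, D, F}: S→B (9), A→C (4), D→T (9), F→T (12).
Cut capacity = 9 + 4 + 9 + 12 = 34.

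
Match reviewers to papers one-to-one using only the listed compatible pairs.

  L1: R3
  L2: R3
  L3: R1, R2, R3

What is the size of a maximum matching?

2

Unit-capacity flow: source→left, listed edges, right→sink; max matching = max flow.
Augmenting path L1→R3 (+1); matched 1.
Augmenting path L3→R1 (+1); matched 2.
No augmenting path remains; maximum matching = 2.
König certificate: {L3, R3} is a vertex cover of size 2 (every listed pair touches it), so no matching can be larger.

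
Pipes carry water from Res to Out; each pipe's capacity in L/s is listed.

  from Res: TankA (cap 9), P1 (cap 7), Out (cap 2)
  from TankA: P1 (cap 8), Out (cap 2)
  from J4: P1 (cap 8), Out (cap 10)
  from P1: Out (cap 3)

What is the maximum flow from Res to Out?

Augment Res→Out: bottleneck 2, flow now 2.
Augment Res→TankA→Out: bottleneck 2, flow now 4.
Augment Res→P1→Out: bottleneck 3, flow now 7.
No augmenting path remains; maximum flow = 7.
In the residual graph, reachable from Res: {Res, TankA, P1}.
Min-cut edges: Res→Out (2), TankA→Out (2), P1→Out (3); capacity 2 + 2 + 3 = 7.
This cut is saturated, so no flow can exceed 7.

7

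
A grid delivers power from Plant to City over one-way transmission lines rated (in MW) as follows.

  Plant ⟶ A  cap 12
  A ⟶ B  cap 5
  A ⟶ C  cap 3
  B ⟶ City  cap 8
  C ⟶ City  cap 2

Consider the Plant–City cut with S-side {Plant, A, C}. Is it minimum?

Yes — it is a minimum cut (capacity 7).

Given cut capacity: 5 + 2 = 7.
Augment Plant→A→B→City: bottleneck 5, flow now 5.
Augment Plant→A→C→City: bottleneck 2, flow now 7.
No augmenting path remains; maximum flow = 7.
Cut capacity 7 equals the max flow, so it is a minimum cut.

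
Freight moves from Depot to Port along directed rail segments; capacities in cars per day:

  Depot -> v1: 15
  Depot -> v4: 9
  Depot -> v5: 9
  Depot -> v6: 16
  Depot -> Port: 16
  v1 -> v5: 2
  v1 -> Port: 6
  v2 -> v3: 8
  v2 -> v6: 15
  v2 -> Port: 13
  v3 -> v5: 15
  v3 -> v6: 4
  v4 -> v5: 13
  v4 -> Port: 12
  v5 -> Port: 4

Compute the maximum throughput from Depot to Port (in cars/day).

Augment Depot→Port: bottleneck 16, flow now 16.
Augment Depot→v1→Port: bottleneck 6, flow now 22.
Augment Depot→v4→Port: bottleneck 9, flow now 31.
Augment Depot→v5→Port: bottleneck 4, flow now 35.
No augmenting path remains; maximum flow = 35.
In the residual graph, reachable from Depot: {Depot, v1, v5, v6}.
Min-cut edges: Depot→v4 (9), Depot→Port (16), v1→Port (6), v5→Port (4); capacity 9 + 16 + 6 + 4 = 35.
This cut is saturated, so no flow can exceed 35.

35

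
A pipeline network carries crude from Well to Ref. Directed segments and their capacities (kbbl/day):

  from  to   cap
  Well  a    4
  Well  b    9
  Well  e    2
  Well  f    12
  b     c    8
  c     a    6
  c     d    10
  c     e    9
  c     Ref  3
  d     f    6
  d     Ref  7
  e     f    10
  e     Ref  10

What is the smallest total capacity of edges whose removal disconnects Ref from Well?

10

Augment Well→e→Ref: bottleneck 2, flow now 2.
Augment Well→b→c→Ref: bottleneck 3, flow now 5.
Augment Well→b→c→d→Ref: bottleneck 5, flow now 10.
No augmenting path remains; maximum flow = 10.
By max-flow min-cut, the minimum cut capacity equals the max flow.
In the residual graph, reachable from Well: {Well, a, b, f}.
Min-cut edges: Well→e (2), b→c (8); capacity 2 + 8 = 10.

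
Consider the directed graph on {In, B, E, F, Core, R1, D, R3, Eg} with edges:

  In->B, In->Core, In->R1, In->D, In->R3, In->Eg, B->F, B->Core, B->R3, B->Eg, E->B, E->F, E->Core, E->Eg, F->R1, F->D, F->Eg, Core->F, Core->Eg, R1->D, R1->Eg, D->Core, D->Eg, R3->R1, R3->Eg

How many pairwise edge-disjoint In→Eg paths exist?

6

Assign every edge capacity 1; by Menger, the answer equals the max flow.
Path In→Eg (+1); total 1.
Path In→B→Eg (+1); total 2.
Path In→Core→Eg (+1); total 3.
Path In→R1→Eg (+1); total 4.
Path In→D→Eg (+1); total 5.
Path In→R3→Eg (+1); total 6.
No residual In→Eg path; max flow = 6.
Certifying cut of size 6: {In→B, In→Core, In→D, In→Eg, In→R1, In→R3}.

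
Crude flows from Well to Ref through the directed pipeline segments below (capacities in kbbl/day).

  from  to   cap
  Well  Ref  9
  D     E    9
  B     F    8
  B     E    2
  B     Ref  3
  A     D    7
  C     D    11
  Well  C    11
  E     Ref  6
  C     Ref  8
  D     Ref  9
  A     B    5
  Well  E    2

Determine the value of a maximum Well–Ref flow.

22

Augment Well→Ref: bottleneck 9, flow now 9.
Augment Well→C→Ref: bottleneck 8, flow now 17.
Augment Well→E→Ref: bottleneck 2, flow now 19.
Augment Well→C→D→Ref: bottleneck 3, flow now 22.
No augmenting path remains; maximum flow = 22.
In the residual graph, reachable from Well: {Well}.
Min-cut edges: Well→C (11), Well→E (2), Well→Ref (9); capacity 11 + 2 + 9 = 22.
This cut is saturated, so no flow can exceed 22.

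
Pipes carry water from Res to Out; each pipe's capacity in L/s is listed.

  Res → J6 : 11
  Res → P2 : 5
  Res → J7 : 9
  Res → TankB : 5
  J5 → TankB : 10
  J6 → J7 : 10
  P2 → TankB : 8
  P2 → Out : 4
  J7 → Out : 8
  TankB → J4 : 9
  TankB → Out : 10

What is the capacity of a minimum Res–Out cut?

Augment Res→P2→Out: bottleneck 4, flow now 4.
Augment Res→J7→Out: bottleneck 8, flow now 12.
Augment Res→TankB→Out: bottleneck 5, flow now 17.
Augment Res→P2→TankB→Out: bottleneck 1, flow now 18.
No augmenting path remains; maximum flow = 18.
By max-flow min-cut, the minimum cut capacity equals the max flow.
In the residual graph, reachable from Res: {Res, J6, J7}.
Min-cut edges: Res→P2 (5), Res→TankB (5), J7→Out (8); capacity 5 + 5 + 8 = 18.

18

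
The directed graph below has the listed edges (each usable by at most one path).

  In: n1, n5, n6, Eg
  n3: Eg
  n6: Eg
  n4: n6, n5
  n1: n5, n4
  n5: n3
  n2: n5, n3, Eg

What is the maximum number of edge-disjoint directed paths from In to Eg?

3

Assign every edge capacity 1; by Menger, the answer equals the max flow.
Path In→Eg (+1); total 1.
Path In→n6→Eg (+1); total 2.
Path In→n5→n3→Eg (+1); total 3.
No residual In→Eg path; max flow = 3.
Certifying cut of size 3: {In→Eg, n5→n3, n6→Eg}.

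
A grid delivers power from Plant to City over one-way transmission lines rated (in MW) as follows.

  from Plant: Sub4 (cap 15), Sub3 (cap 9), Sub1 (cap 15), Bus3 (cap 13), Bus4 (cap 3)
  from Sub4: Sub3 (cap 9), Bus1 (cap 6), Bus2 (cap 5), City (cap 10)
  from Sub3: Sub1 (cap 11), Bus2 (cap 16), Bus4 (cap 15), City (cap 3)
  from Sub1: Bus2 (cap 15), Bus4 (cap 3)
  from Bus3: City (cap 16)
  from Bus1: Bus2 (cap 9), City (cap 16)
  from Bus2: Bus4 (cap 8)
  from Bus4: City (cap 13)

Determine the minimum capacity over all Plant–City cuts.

44

Augment Plant→Sub4→City: bottleneck 10, flow now 10.
Augment Plant→Sub3→City: bottleneck 3, flow now 13.
Augment Plant→Bus3→City: bottleneck 13, flow now 26.
Augment Plant→Bus4→City: bottleneck 3, flow now 29.
Augment Plant→Sub4→Bus1→City: bottleneck 5, flow now 34.
Augment Plant→Sub3→Bus4→City: bottleneck 6, flow now 40.
Augment Plant→Sub1→Bus4→City: bottleneck 3, flow now 43.
Augment Plant→Sub1→Bus2→Bus4→City: bottleneck 1, flow now 44.
No augmenting path remains; maximum flow = 44.
By max-flow min-cut, the minimum cut capacity equals the max flow.
In the residual graph, reachable from Plant: {Plant, Sub3, Sub1, Bus2, Bus4}.
Min-cut edges: Plant→Sub4 (15), Plant→Bus3 (13), Sub3→City (3), Bus4→City (13); capacity 15 + 13 + 3 + 13 = 44.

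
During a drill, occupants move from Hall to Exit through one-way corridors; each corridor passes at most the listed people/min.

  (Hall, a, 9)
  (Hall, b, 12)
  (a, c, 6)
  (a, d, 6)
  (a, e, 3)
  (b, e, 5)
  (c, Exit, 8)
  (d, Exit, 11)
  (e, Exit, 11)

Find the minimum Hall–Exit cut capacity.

Augment Hall→a→c→Exit: bottleneck 6, flow now 6.
Augment Hall→a→d→Exit: bottleneck 3, flow now 9.
Augment Hall→b→e→Exit: bottleneck 5, flow now 14.
No augmenting path remains; maximum flow = 14.
By max-flow min-cut, the minimum cut capacity equals the max flow.
In the residual graph, reachable from Hall: {Hall, b}.
Min-cut edges: Hall→a (9), b→e (5); capacity 9 + 5 = 14.

14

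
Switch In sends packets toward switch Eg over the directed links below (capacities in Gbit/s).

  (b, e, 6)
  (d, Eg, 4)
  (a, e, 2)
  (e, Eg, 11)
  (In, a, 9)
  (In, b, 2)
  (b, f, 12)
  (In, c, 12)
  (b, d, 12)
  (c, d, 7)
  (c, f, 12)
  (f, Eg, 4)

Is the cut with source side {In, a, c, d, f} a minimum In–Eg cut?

Yes — it is a minimum cut (capacity 12).

Given cut capacity: 2 + 2 + 4 + 4 = 12.
Augment In→a→e→Eg: bottleneck 2, flow now 2.
Augment In→b→d→Eg: bottleneck 2, flow now 4.
Augment In→c→d→Eg: bottleneck 2, flow now 6.
Augment In→c→f→Eg: bottleneck 4, flow now 10.
Augment In→c→d→b→e→Eg: bottleneck 2, flow now 12. (uses reverse residual edge)
No augmenting path remains; maximum flow = 12.
Cut capacity 12 equals the max flow, so it is a minimum cut.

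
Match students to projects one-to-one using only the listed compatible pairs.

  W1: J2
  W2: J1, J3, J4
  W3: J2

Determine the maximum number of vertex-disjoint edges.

2

Unit-capacity flow: source→left, listed edges, right→sink; max matching = max flow.
Augmenting path W1→J2 (+1); matched 1.
Augmenting path W2→J1 (+1); matched 2.
No augmenting path remains; maximum matching = 2.
König certificate: {W2, J2} is a vertex cover of size 2 (every listed pair touches it), so no matching can be larger.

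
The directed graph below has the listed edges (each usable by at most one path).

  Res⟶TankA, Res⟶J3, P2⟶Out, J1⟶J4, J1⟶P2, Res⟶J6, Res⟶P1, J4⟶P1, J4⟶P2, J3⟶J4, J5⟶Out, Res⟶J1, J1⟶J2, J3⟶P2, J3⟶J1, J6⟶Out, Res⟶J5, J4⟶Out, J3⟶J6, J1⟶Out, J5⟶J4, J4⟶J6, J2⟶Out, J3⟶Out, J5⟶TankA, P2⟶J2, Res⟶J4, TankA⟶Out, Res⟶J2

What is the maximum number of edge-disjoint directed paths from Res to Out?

7

Assign every edge capacity 1; by Menger, the answer equals the max flow.
Path Res→J3→Out (+1); total 1.
Path Res→J1→Out (+1); total 2.
Path Res→J5→Out (+1); total 3.
Path Res→J4→Out (+1); total 4.
Path Res→J2→Out (+1); total 5.
Path Res→J6→Out (+1); total 6.
Path Res→TankA→Out (+1); total 7.
No residual Res→Out path; max flow = 7.
Certifying cut of size 7: {Res→J1, Res→J2, Res→J3, Res→J4, Res→J5, Res→J6, Res→TankA}.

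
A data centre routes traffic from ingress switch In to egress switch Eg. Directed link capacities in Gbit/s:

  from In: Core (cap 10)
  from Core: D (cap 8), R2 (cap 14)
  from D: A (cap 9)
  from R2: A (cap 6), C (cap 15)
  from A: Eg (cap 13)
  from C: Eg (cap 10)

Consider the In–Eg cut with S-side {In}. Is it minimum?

Given cut capacity: 10 = 10.
Augment In→Core→D→A→Eg: bottleneck 8, flow now 8.
Augment In→Core→R2→A→Eg: bottleneck 2, flow now 10.
No augmenting path remains; maximum flow = 10.
Cut capacity 10 equals the max flow, so it is a minimum cut.

Yes — it is a minimum cut (capacity 10).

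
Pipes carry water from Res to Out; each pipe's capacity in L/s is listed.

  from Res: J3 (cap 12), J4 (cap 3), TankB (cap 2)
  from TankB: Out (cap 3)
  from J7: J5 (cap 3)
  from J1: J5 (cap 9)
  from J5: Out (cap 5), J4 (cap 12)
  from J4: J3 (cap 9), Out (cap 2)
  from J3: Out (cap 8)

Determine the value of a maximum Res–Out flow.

Augment Res→TankB→Out: bottleneck 2, flow now 2.
Augment Res→J4→Out: bottleneck 2, flow now 4.
Augment Res→J3→Out: bottleneck 8, flow now 12.
No augmenting path remains; maximum flow = 12.
In the residual graph, reachable from Res: {Res, J4, J3}.
Min-cut edges: Res→TankB (2), J4→Out (2), J3→Out (8); capacity 2 + 2 + 8 = 12.
This cut is saturated, so no flow can exceed 12.

12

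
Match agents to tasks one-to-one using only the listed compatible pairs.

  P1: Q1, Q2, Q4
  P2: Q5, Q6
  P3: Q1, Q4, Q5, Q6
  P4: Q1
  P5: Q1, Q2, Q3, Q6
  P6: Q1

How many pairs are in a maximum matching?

5

Unit-capacity flow: source→left, listed edges, right→sink; max matching = max flow.
Augmenting path P1→Q1 (+1); matched 1.
Augmenting path P2→Q5 (+1); matched 2.
Augmenting path P3→Q4 (+1); matched 3.
Augmenting path P5→Q2 (+1); matched 4.
Augmenting path P4→Q1→P1→Q2→P5→Q3 (+1); matched 5.
No augmenting path remains; maximum matching = 5.
König certificate: {P1, P2, P3, P5, Q1} is a vertex cover of size 5 (every listed pair touches it), so no matching can be larger.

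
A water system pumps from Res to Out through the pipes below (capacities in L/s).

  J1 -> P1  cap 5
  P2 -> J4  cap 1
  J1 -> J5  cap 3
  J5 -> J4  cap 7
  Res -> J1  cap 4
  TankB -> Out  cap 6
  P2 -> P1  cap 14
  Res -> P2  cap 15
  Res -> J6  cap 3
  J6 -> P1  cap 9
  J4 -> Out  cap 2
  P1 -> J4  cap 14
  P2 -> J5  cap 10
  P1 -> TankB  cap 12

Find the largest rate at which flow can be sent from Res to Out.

8

Augment Res→P2→J4→Out: bottleneck 1, flow now 1.
Augment Res→J6→P1→TankB→Out: bottleneck 3, flow now 4.
Augment Res→P2→J5→J4→Out: bottleneck 1, flow now 5.
Augment Res→P2→P1→TankB→Out: bottleneck 3, flow now 8.
No augmenting path remains; maximum flow = 8.
In the residual graph, reachable from Res: {Res, J6, P2, J1, J5, P1, TankB, J4}.
Min-cut edges: TankB→Out (6), J4→Out (2); capacity 6 + 2 = 8.
This cut is saturated, so no flow can exceed 8.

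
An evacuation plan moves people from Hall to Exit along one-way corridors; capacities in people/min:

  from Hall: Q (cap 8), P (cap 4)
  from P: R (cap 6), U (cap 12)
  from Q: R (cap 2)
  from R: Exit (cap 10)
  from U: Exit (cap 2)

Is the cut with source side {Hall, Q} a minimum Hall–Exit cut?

Yes — it is a minimum cut (capacity 6).

Given cut capacity: 4 + 2 = 6.
Augment Hall→P→R→Exit: bottleneck 4, flow now 4.
Augment Hall→Q→R→Exit: bottleneck 2, flow now 6.
No augmenting path remains; maximum flow = 6.
Cut capacity 6 equals the max flow, so it is a minimum cut.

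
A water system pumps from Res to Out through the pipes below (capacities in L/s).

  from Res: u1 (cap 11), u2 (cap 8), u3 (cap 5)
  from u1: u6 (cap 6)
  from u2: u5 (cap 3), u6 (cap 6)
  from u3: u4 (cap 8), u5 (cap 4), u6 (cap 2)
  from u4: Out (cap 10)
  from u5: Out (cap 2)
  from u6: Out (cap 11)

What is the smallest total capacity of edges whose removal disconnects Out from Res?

18

Augment Res→u1→u6→Out: bottleneck 6, flow now 6.
Augment Res→u2→u5→Out: bottleneck 2, flow now 8.
Augment Res→u2→u6→Out: bottleneck 5, flow now 13.
Augment Res→u3→u4→Out: bottleneck 5, flow now 18.
No augmenting path remains; maximum flow = 18.
By max-flow min-cut, the minimum cut capacity equals the max flow.
In the residual graph, reachable from Res: {Res, u1, u2, u5, u6}.
Min-cut edges: Res→u3 (5), u5→Out (2), u6→Out (11); capacity 5 + 2 + 11 = 18.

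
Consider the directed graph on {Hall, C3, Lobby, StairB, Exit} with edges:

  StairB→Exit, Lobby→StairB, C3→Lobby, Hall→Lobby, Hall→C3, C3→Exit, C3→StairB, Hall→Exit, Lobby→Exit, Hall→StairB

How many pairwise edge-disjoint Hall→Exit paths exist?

4

Assign every edge capacity 1; by Menger, the answer equals the max flow.
Path Hall→Exit (+1); total 1.
Path Hall→C3→Exit (+1); total 2.
Path Hall→Lobby→Exit (+1); total 3.
Path Hall→StairB→Exit (+1); total 4.
No residual Hall→Exit path; max flow = 4.
Certifying cut of size 4: {Hall→C3, Hall→Exit, Hall→Lobby, Hall→StairB}.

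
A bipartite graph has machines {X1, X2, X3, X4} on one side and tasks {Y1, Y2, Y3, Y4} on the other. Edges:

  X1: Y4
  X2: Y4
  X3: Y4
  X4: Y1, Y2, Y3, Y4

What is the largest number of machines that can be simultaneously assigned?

2

Unit-capacity flow: source→left, listed edges, right→sink; max matching = max flow.
Augmenting path X1→Y4 (+1); matched 1.
Augmenting path X4→Y1 (+1); matched 2.
No augmenting path remains; maximum matching = 2.
König certificate: {X4, Y4} is a vertex cover of size 2 (every listed pair touches it), so no matching can be larger.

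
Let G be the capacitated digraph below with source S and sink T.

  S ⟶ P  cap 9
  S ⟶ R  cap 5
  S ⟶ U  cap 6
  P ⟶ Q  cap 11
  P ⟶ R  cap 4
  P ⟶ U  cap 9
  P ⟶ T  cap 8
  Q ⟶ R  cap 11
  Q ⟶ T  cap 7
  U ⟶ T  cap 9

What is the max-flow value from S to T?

15

Augment S→P→T: bottleneck 8, flow now 8.
Augment S→U→T: bottleneck 6, flow now 14.
Augment S→P→Q→T: bottleneck 1, flow now 15.
No augmenting path remains; maximum flow = 15.
In the residual graph, reachable from S: {S, R}.
Min-cut edges: S→P (9), S→U (6); capacity 9 + 6 = 15.
This cut is saturated, so no flow can exceed 15.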